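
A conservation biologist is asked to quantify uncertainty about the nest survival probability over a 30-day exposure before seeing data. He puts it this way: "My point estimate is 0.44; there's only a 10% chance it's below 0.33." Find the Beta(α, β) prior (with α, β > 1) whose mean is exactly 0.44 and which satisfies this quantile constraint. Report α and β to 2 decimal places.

With mean 0.44 fixed, write α = 0.44s, β = 0.56s where s = α+β.
Need P(θ < 0.33) = 0.1 under Beta(0.44s, 0.56s). Normal approximation: (q−m)/√(m(1−m)/s) ≈ z_{0.1} = -1.28, so s ≈ 0.44·0.56·(-1.28)²/(0.33−0.44)² = 33.4.
At s = 33.4: P(θ<0.33) ≈ 0.097. Adjusting to match 0.1 gives s ≈ 32.60.
So α = 0.44·32.60 ≈ 14.34, β = 0.56·32.60 ≈ 18.25.

α ≈ 14.34, β ≈ 18.25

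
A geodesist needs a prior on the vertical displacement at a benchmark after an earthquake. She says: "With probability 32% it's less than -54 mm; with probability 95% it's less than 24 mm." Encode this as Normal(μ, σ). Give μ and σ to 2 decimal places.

For Normal(μ,σ), the p-quantile is μ + z_p·σ. Here z_{0.32} = -0.4677, z_{0.95} = 1.645.
So -54 = μ − 0.4677σ and 24 = μ + 1.645σ.
Subtracting: σ = (24 − -54)/(1.645 − (-0.4677)) = 36.92.
Then μ = -54 − (-0.4677)·36.92 = -36.73.

μ = -36.73, σ = 36.92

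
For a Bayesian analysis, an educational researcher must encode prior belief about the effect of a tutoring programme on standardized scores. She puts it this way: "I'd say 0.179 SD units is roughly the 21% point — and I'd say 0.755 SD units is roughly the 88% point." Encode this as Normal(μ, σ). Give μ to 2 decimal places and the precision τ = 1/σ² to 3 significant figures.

The p-quantile of Normal(μ,σ) is μ + z_p·σ, with z_{0.21} = -0.8064 and z_{0.88} = 1.175.
Eliminate σ: μ = (z₂·x₁ − z₁·x₂)/(z₂ − z₁) = (1.175·0.179 − (-0.8064)·0.755)/1.981 = 0.41.
Then σ = (x₂ − x₁)/(z₂ − z₁) = (0.755 − 0.179)/1.981 = 0.29.
Precision τ = 1/σ² = 1/0.2907² = 11.8.

μ = 0.41, τ = 11.8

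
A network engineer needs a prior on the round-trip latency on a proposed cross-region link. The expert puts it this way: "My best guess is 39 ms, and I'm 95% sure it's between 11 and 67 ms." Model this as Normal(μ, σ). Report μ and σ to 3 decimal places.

A symmetric 95% interval runs μ ± z·σ with z = 1.96.
Half-width = 28, so σ = 28/1.96 = 14.286.
μ is the stated best guess, 39.000.

μ = 39.000, σ = 14.286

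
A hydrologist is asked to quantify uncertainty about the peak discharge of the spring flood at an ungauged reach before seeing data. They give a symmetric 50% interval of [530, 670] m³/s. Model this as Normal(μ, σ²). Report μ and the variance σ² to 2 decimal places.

A symmetric 50% interval runs μ ± z·σ with z = 0.6745.
Half-width = 70, so σ = 70/0.6745 = 103.782 and σ² = 10770.74.
μ is the interval midpoint, 600.00.

μ = 600.00, σ² = 10770.74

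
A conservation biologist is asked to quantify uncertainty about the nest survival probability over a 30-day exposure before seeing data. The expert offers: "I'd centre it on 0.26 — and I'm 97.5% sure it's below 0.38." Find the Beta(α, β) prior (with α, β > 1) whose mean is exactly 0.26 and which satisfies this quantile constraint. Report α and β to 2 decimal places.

With mean 0.26 fixed, write α = 0.26s, β = 0.74s where s = α+β.
Need P(θ < 0.38) = 0.975 under Beta(0.26s, 0.74s). Normal approximation: (q−m)/√(m(1−m)/s) ≈ z_{0.975} = 1.96, so s ≈ 0.26·0.74·(1.96)²/(0.38−0.26)² = 51.3.
At s = 51.3: P(θ<0.38) ≈ 0.969. Adjusting to match 0.975 gives s ≈ 57.20.
So α = 0.26·57.20 ≈ 14.87, β = 0.74·57.20 ≈ 42.33.

α ≈ 14.87, β ≈ 42.33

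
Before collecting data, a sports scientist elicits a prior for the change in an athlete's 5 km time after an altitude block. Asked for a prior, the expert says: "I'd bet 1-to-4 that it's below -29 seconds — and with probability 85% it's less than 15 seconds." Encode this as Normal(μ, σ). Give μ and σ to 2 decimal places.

μ = -9.28, σ = 23.43

The p-quantile of Normal(μ,σ) is μ + z_p·σ, with z_{0.2} = -0.8416 and z_{0.85} = 1.036.
Eliminate σ: μ = (z₂·x₁ − z₁·x₂)/(z₂ − z₁) = (1.036·-29 − (-0.8416)·15)/1.878 = -9.28.
Then σ = (x₂ − x₁)/(z₂ − z₁) = (15 − -29)/1.878 = 23.43.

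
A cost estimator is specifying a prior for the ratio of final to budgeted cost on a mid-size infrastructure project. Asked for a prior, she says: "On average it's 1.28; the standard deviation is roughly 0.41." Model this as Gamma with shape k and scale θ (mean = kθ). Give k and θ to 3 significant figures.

k ≈ 9.75, θ ≈ 0.131

For Gamma(k, scale θ): mean = kθ, variance = kθ², so CV = 1/√k.
CV = SD/mean = 0.41/1.28 = 0.3203, hence k = 1/CV² = 9.75.
Then θ = mean/k = 1.28/9.75 = 0.131.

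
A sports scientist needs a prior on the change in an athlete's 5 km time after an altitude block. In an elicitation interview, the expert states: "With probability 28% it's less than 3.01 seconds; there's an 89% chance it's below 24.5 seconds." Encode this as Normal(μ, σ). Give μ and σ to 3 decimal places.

μ = 9.932, σ = 11.877

For Normal(μ,σ), the p-quantile is μ + z_p·σ. Here z_{0.28} = -0.5828, z_{0.89} = 1.227.
So 3.01 = μ − 0.5828σ and 24.5 = μ + 1.227σ.
Subtracting: σ = (24.5 − 3.01)/(1.227 − (-0.5828)) = 11.877.
Then μ = 3.01 − (-0.5828)·11.877 = 9.932.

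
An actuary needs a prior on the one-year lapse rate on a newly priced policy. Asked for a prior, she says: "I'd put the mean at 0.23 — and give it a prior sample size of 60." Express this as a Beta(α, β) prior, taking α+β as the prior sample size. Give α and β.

Under the effective-sample-size interpretation, Beta(α, β) has prior mean α/(α+β) and prior sample size α+β.
So α+β = 60 and α/(α+β) = 0.23, giving α = 0.23·60 = 13.8 and β = 60 − 13.8 = 46.2.

α = 13.8, β = 46.2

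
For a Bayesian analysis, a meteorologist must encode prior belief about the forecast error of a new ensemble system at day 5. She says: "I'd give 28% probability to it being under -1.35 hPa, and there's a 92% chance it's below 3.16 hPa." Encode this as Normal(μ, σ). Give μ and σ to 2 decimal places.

For Normal(μ,σ), the p-quantile is μ + z_p·σ. Here z_{0.28} = -0.5828, z_{0.92} = 1.405.
So -1.35 = μ − 0.5828σ and 3.16 = μ + 1.405σ.
Subtracting: σ = (3.16 − -1.35)/(1.405 − (-0.5828)) = 2.27.
Then μ = -1.35 − (-0.5828)·2.27 = -0.03.

μ = -0.03, σ = 2.27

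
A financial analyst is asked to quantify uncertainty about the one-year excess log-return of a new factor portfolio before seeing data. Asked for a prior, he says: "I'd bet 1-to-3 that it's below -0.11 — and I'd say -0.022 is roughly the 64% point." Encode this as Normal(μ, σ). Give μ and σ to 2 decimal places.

For Normal(μ,σ), the p-quantile is μ + z_p·σ. Here z_{0.25} = -0.6745, z_{0.64} = 0.3585.
So -0.11 = μ − 0.6745σ and -0.022 = μ + 0.3585σ.
Subtracting: σ = (-0.022 − -0.11)/(0.3585 − (-0.6745)) = 0.09.
Then μ = -0.11 − (-0.6745)·0.09 = -0.05.

μ = -0.05, σ = 0.09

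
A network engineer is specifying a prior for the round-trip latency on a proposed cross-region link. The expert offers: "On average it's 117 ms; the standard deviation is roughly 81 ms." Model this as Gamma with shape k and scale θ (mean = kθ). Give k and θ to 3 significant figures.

For Gamma(k, scale θ): mean = kθ, variance = kθ², so CV = 1/√k.
CV = SD/mean = 81/117 = 0.6923, hence k = 1/CV² = 2.09.
Then θ = mean/k = 117/2.09 = 56.1.

k ≈ 2.09, θ ≈ 56.1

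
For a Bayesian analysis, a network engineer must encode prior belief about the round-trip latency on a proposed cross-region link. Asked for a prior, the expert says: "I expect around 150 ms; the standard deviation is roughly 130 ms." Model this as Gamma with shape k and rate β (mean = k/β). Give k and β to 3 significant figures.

For Gamma(k, rate β): mean = k/β, variance = k/β², so CV = 1/√k.
CV = SD/mean = 130/150 = 0.8667, hence k = 1/CV² = 1.33.
Then β = k/mean = 1.33/150 = 0.00888.

k ≈ 1.33, β ≈ 0.00888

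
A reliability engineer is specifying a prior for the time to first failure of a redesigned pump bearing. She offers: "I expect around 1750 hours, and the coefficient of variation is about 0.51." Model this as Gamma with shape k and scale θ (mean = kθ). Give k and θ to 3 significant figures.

For Gamma(k, scale θ): mean = kθ, variance = kθ², so CV = 1/√k.
CV = 0.51, hence k = 1/CV² = 3.84.
Then θ = mean/k = 1750/3.84 = 455.

k ≈ 3.84, θ ≈ 455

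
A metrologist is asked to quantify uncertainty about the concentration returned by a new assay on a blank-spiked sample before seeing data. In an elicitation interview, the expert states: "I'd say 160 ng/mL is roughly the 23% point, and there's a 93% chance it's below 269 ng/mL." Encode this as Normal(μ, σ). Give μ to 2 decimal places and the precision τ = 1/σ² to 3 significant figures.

For Normal(μ,σ), the p-quantile is μ + z_p·σ. Here z_{0.23} = -0.7388, z_{0.93} = 1.476.
So 160 = μ − 0.7388σ and 269 = μ + 1.476σ.
Subtracting: σ = (269 − 160)/(1.476 − (-0.7388)) = 49.22.
Then μ = 160 − (-0.7388)·49.22 = 196.36.
Precision τ = 1/σ² = 1/49.22² = 0.000413.

μ = 196.36, τ = 0.000413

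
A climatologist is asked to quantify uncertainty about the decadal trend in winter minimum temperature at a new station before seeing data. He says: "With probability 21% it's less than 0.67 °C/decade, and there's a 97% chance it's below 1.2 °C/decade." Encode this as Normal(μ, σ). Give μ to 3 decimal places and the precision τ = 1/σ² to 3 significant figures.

The p-quantile of Normal(μ,σ) is μ + z_p·σ, with z_{0.21} = -0.8064 and z_{0.97} = 1.881.
Eliminate σ: μ = (z₂·x₁ − z₁·x₂)/(z₂ − z₁) = (1.881·0.67 − (-0.8064)·1.2)/2.687 = 0.829.
Then σ = (x₂ − x₁)/(z₂ − z₁) = (1.2 − 0.67)/2.687 = 0.197.
Precision τ = 1/σ² = 1/0.1972² = 25.7.

μ = 0.829, τ = 25.7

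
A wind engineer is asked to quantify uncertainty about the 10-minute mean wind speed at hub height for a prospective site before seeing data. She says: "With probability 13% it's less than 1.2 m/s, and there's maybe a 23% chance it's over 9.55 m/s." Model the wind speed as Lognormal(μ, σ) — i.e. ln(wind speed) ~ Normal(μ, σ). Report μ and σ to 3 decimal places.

If T ~ Lognormal(μ,σ) then ln T ~ Normal(μ,σ), so the p-quantile of ln T is μ + z_p·σ.
ln(1.2) = 0.1823 and ln(9.55) = 2.257; z_{0.13} = -1.126, z_{0.77} = 0.7388.
σ = (2.257 − 0.1823)/(0.7388 − (-1.126)) = 1.112.
μ = 0.1823 − (-1.126)·1.112 = 1.435.

μ ≈ 1.435, σ ≈ 1.112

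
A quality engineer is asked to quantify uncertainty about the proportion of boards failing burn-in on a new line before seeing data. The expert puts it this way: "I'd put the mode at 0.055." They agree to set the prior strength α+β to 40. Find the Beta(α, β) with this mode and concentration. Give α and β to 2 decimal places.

For α,β > 1 the Beta mode is (α−1)/(α+β−2). With α+β = 40, the mode is (α−1)/38.
Set (α−1)/38 = 0.055 → α = 1 + 0.055·38 = 3.09.
β = 40 − α = 36.91.

α = 3.09, β = 36.91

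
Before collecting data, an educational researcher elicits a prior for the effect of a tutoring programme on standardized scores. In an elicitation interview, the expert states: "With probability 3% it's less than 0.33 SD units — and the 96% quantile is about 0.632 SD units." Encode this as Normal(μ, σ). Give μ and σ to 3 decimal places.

The p-quantile of Normal(μ,σ) is μ + z_p·σ, with z_{0.03} = -1.881 and z_{0.96} = 1.751.
Eliminate σ: μ = (z₂·x₁ − z₁·x₂)/(z₂ − z₁) = (1.751·0.33 − (-1.881)·0.632)/3.631 = 0.486.
Then σ = (x₂ − x₁)/(z₂ − z₁) = (0.632 − 0.33)/3.631 = 0.083.

μ = 0.486, σ = 0.083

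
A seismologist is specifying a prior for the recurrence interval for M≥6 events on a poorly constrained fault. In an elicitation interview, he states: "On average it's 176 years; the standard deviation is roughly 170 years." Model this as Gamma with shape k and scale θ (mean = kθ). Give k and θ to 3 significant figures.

For Gamma(k, scale θ): mean = kθ, variance = kθ², so CV = 1/√k.
CV = SD/mean = 170/176 = 0.9659, hence k = 1/CV² = 1.07.
Then θ = mean/k = 176/1.07 = 164.

k ≈ 1.07, θ ≈ 164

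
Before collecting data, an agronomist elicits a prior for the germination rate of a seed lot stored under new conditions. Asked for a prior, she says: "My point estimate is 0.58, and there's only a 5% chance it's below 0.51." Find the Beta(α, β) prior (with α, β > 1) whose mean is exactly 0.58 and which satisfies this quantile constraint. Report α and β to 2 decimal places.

With mean 0.58 fixed, write α = 0.58s, β = 0.42s where s = α+β.
Need P(θ < 0.51) = 0.05 under Beta(0.58s, 0.42s). Normal approximation: (q−m)/√(m(1−m)/s) ≈ z_{0.05} = -1.64, so s ≈ 0.58·0.42·(-1.64)²/(0.51−0.58)² = 134.5.
At s = 134.5: P(θ<0.51) ≈ 0.051. Adjusting to match 0.05 gives s ≈ 136.23.
So α = 0.58·136.23 ≈ 79.02, β = 0.42·136.23 ≈ 57.22.

α ≈ 79.02, β ≈ 57.22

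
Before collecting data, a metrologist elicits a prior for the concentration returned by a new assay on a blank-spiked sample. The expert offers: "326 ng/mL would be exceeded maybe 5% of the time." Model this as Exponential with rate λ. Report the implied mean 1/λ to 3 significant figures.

P(T > 326.0) = e^(−λ·326.0) = 0.05, so λ = −ln(0.05)/326.0 = 0.00919.
Mean = 1/λ = 109 ng/mL.

mean ≈ 109 ng/mL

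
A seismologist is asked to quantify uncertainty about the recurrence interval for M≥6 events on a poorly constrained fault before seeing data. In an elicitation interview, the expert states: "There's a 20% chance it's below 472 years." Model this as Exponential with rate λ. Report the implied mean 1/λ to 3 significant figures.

P(T < 472.0) = 1 − e^(−λ·472.0) = 0.2, so λ = −ln(1−0.2)/472.0 = −ln(0.8)/472.0 = 0.000473.
Mean = 1/λ = 2120 years.

mean ≈ 2120 years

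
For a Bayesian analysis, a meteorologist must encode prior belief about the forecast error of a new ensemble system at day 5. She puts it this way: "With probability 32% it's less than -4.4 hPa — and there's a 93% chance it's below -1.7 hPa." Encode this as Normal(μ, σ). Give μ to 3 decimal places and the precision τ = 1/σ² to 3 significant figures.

For Normal(μ,σ), the p-quantile is μ + z_p·σ. Here z_{0.32} = -0.4677, z_{0.93} = 1.476.
So -4.4 = μ − 0.4677σ and -1.7 = μ + 1.476σ.
Subtracting: σ = (-1.7 − -4.4)/(1.476 − (-0.4677)) = 1.389.
Then μ = -4.4 − (-0.4677)·1.389 = -3.750.
Precision τ = 1/σ² = 1/1.389² = 0.518.

μ = -3.750, τ = 0.518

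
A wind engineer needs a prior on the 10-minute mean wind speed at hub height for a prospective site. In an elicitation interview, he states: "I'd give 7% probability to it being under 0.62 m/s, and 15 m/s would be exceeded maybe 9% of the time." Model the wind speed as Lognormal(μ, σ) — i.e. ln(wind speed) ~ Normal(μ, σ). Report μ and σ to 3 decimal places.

μ ≈ 1.191, σ ≈ 1.131

If T ~ Lognormal(μ,σ) then ln T ~ Normal(μ,σ), so the p-quantile of ln T is μ + z_p·σ.
ln(0.62) = -0.478 and ln(15) = 2.708; z_{0.07} = -1.476, z_{0.91} = 1.341.
σ = (2.708 − -0.478)/(1.341 − (-1.476)) = 1.131.
μ = -0.478 − (-1.476)·1.131 = 1.191.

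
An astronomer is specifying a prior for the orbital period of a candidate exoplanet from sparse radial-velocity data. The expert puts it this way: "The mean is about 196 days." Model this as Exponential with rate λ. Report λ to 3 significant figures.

Exponential mean = 1/λ, so λ = 1/196.0 = 0.0051.

λ ≈ 0.0051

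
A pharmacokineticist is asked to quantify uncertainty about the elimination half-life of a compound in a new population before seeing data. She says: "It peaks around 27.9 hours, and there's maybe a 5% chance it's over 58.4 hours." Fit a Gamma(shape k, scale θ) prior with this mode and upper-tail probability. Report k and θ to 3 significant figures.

Gamma(k,θ) with k>1 has mode (k−1)θ, so θ = 27.9/(k−1).
Need P(X < 58.4) = 0.95 with θ tied to k this way. Start at k = 2, θ = 27.9: P(X<58.4) ≈ 0.619.
Too low — raise k to concentrate. Iterating converges to k ≈ 6.06.
Then θ = 27.9/(6.06−1) ≈ 5.51.

k ≈ 6.06, θ ≈ 5.51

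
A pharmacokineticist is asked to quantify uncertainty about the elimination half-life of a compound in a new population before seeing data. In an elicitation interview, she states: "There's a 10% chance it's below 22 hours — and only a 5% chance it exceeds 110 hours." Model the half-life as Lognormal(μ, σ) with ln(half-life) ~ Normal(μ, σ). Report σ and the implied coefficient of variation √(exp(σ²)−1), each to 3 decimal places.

σ ≈ 0.550, CV ≈ 0.594

If T ~ Lognormal(μ,σ) then ln T ~ Normal(μ,σ), so the p-quantile of ln T is μ + z_p·σ.
ln(22) = 3.091 and ln(110) = 4.7; z_{0.1} = -1.282, z_{0.95} = 1.645.
σ = (4.7 − 3.091)/(1.645 − (-1.282)) = 0.550.
μ = 3.091 − (-1.282)·0.550 = 3.796.
CV = √(exp(σ²)−1) = √(exp(0.3025)−1) = 0.594.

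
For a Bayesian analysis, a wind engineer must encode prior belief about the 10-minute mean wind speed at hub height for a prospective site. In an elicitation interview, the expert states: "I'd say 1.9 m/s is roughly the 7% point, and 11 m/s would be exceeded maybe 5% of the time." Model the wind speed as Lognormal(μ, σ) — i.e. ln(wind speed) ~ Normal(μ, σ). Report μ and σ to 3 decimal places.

If T ~ Lognormal(μ,σ) then ln T ~ Normal(μ,σ), so the p-quantile of ln T is μ + z_p·σ.
ln(1.9) = 0.6419 and ln(11) = 2.398; z_{0.07} = -1.476, z_{0.95} = 1.645.
σ = (2.398 − 0.6419)/(1.645 − (-1.476)) = 0.563.
μ = 0.6419 − (-1.476)·0.563 = 1.472.

μ ≈ 1.472, σ ≈ 0.563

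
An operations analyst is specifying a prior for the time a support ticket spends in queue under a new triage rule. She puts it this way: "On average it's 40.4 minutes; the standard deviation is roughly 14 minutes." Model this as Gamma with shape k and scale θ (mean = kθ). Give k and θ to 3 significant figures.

k ≈ 8.33, θ ≈ 4.85

For Gamma(k, scale θ): mean = kθ, variance = kθ², so CV = 1/√k.
CV = SD/mean = 14/40.4 = 0.3465, hence k = 1/CV² = 8.33.
Then θ = mean/k = 40.4/8.33 = 4.85.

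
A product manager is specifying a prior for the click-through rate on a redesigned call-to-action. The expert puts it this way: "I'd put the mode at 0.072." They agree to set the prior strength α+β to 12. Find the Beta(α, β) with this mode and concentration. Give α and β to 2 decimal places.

α = 1.72, β = 10.28

For α,β > 1 the Beta mode is (α−1)/(α+β−2). With α+β = 12, the mode is (α−1)/10.
Set (α−1)/10 = 0.072 → α = 1 + 0.072·10 = 1.72.
β = 12 − α = 10.28.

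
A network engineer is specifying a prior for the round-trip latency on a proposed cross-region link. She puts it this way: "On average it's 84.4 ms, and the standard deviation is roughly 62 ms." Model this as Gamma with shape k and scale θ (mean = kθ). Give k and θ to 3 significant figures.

k ≈ 1.85, θ ≈ 45.5

For Gamma(k, scale θ): mean = kθ, variance = kθ², so CV = 1/√k.
CV = SD/mean = 62/84.4 = 0.7346, hence k = 1/CV² = 1.85.
Then θ = mean/k = 84.4/1.85 = 45.5.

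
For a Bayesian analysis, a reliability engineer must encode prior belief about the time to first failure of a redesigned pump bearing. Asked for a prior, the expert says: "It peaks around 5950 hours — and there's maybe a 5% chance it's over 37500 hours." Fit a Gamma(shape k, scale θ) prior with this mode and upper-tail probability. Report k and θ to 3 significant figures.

k ≈ 1.66, θ ≈ 8950

Gamma(k,θ) with k>1 has mode (k−1)θ, so θ = 5950/(k−1).
Need P(X < 37500) = 0.95 with θ tied to k this way. Start at k = 2, θ = 5950: P(X<37500) ≈ 0.987.
Too high — lower k to spread out. Iterating converges to k ≈ 1.66.
Then θ = 5950/(1.66−1) ≈ 8950.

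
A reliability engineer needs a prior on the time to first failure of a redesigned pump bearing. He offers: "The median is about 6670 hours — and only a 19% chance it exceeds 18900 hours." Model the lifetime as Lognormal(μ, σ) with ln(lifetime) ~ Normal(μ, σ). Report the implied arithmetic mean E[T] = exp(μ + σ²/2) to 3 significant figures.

E[T] ≈ 13500 hours

If T ~ Lognormal(μ,σ) then ln T ~ Normal(μ,σ), so the p-quantile of ln T is μ + z_p·σ.
ln(6670) = 8.805 and ln(18900) = 9.847; z_{0.5} = 0, z_{0.81} = 0.8779.
σ = (9.847 − 8.805)/(0.8779 − (0)) = 1.186.
μ = 8.805 − (0)·1.186 = 8.805.
E[T] = exp(μ + σ²/2) = exp(8.805 + 0.7038) = 13500 hours.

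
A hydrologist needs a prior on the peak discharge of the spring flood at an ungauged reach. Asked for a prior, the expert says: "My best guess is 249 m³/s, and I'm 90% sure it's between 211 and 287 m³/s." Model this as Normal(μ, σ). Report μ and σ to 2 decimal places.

A symmetric 90% interval runs μ ± z·σ with z = 1.645.
Half-width = 38, so σ = 38/1.645 = 23.10.
μ is the stated best guess, 249.00.

μ = 249.00, σ = 23.10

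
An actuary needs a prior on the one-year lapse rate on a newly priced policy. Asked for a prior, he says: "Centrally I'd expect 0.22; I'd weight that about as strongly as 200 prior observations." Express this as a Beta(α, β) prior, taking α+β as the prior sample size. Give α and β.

α = 44, β = 156

Under the effective-sample-size interpretation, Beta(α, β) has prior mean α/(α+β) and prior sample size α+β.
So α+β = 200 and α/(α+β) = 0.22, giving α = 0.22·200 = 44 and β = 200 − 44 = 156.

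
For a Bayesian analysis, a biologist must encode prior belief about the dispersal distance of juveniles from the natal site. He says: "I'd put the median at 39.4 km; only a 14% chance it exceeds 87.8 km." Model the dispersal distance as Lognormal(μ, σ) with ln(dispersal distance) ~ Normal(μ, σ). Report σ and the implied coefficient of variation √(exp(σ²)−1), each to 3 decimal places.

σ ≈ 0.742, CV ≈ 0.856

If T ~ Lognormal(μ,σ) then ln T ~ Normal(μ,σ), so the p-quantile of ln T is μ + z_p·σ.
ln(39.4) = 3.674 and ln(87.8) = 4.475; z_{0.5} = 0, z_{0.86} = 1.08.
σ = (4.475 − 3.674)/(1.08 − (0)) = 0.742.
μ = 3.674 − (0)·0.742 = 3.674.
CV = √(exp(σ²)−1) = √(exp(0.5502)−1) = 0.856.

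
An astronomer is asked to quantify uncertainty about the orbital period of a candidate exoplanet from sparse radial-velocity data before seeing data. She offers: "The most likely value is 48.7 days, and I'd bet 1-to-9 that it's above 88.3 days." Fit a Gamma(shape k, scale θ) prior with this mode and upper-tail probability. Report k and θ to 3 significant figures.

Gamma(k,θ) with k>1 has mode (k−1)θ, so θ = 48.7/(k−1).
Need P(X < 88.3) = 0.9 with θ tied to k this way. Start at k = 2, θ = 48.7: P(X<88.3) ≈ 0.541.
Too low — raise k to concentrate. Iterating converges to k ≈ 6.38.
Then θ = 48.7/(6.38−1) ≈ 9.05.

k ≈ 6.38, θ ≈ 9.05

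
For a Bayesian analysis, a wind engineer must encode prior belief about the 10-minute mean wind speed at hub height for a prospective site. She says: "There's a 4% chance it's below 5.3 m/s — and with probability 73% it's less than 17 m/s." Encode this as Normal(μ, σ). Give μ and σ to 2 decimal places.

μ = 13.97, σ = 4.95

For Normal(μ,σ), the p-quantile is μ + z_p·σ. Here z_{0.04} = -1.751, z_{0.73} = 0.6128.
So 5.3 = μ − 1.751σ and 17 = μ + 0.6128σ.
Subtracting: σ = (17 − 5.3)/(0.6128 − (-1.751)) = 4.95.
Then μ = 5.3 − (-1.751)·4.95 = 13.97.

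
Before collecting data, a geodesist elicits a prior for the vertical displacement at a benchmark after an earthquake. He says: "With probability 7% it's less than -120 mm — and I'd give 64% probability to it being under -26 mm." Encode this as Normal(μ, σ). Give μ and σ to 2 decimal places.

μ = -44.37, σ = 51.25

The p-quantile of Normal(μ,σ) is μ + z_p·σ, with z_{0.07} = -1.476 and z_{0.64} = 0.3585.
Eliminate σ: μ = (z₂·x₁ − z₁·x₂)/(z₂ − z₁) = (0.3585·-120 − (-1.476)·-26)/1.834 = -44.37.
Then σ = (x₂ − x₁)/(z₂ − z₁) = (-26 − -120)/1.834 = 51.25.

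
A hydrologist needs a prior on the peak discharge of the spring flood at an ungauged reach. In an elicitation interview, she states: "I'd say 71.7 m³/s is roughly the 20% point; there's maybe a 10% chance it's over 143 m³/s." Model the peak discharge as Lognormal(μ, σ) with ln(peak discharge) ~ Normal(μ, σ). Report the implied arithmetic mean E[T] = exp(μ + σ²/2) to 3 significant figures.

E[T] ≈ 99.4 m³/s

If T ~ Lognormal(μ,σ) then ln T ~ Normal(μ,σ), so the p-quantile of ln T is μ + z_p·σ.
ln(71.7) = 4.272 and ln(143) = 4.963; z_{0.2} = -0.8416, z_{0.9} = 1.282.
σ = (4.963 − 4.272)/(1.282 − (-0.8416)) = 0.325.
μ = 4.272 − (-0.8416)·0.325 = 4.546.
E[T] = exp(μ + σ²/2) = exp(4.546 + 0.0529) = 99.4 m³/s.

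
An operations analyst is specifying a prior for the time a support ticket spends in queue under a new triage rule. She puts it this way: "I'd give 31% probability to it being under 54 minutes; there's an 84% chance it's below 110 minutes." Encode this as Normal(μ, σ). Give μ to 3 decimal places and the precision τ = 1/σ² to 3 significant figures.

μ = 72.632, τ = 0.000708

The p-quantile of Normal(μ,σ) is μ + z_p·σ, with z_{0.31} = -0.4959 and z_{0.84} = 0.9945.
Eliminate σ: μ = (z₂·x₁ − z₁·x₂)/(z₂ − z₁) = (0.9945·54 − (-0.4959)·110)/1.49 = 72.632.
Then σ = (x₂ − x₁)/(z₂ − z₁) = (110 − 54)/1.49 = 37.576.
Precision τ = 1/σ² = 1/37.58² = 0.000708.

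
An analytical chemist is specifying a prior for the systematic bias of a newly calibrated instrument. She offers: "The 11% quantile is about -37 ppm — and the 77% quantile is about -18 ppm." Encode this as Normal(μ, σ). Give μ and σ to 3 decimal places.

For Normal(μ,σ), the p-quantile is μ + z_p·σ. Here z_{0.11} = -1.227, z_{0.77} = 0.7388.
So -37 = μ − 1.227σ and -18 = μ + 0.7388σ.
Subtracting: σ = (-18 − -37)/(0.7388 − (-1.227)) = 9.667.
Then μ = -37 − (-1.227)·9.667 = -25.143.

μ = -25.143, σ = 9.667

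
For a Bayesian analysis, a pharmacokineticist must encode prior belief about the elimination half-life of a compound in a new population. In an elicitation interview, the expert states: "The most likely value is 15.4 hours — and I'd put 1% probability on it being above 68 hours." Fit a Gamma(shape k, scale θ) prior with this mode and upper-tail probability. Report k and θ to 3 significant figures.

Gamma(k,θ) with k>1 has mode (k−1)θ, so θ = 15.4/(k−1).
Need P(X < 68) = 0.99 with θ tied to k this way. Start at k = 2, θ = 15.4: P(X<68) ≈ 0.935.
Too low — raise k to concentrate. Iterating converges to k ≈ 2.84.
Then θ = 15.4/(2.84−1) ≈ 8.35.

k ≈ 2.84, θ ≈ 8.35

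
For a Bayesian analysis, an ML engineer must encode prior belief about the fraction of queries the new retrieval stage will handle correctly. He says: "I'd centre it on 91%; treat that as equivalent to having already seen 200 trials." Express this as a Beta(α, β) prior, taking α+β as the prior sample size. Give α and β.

Under the effective-sample-size interpretation, Beta(α, β) has prior mean α/(α+β) and prior sample size α+β.
So α+β = 200 and α/(α+β) = 0.91, giving α = 0.91·200 = 182 and β = 200 − 182 = 18.

α = 182, β = 18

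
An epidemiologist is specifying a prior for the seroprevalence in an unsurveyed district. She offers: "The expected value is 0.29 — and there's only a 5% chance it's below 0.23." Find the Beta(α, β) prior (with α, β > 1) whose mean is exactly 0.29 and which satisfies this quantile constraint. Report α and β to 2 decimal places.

With mean 0.29 fixed, write α = 0.29s, β = 0.71s where s = α+β.
Need P(θ < 0.23) = 0.05 under Beta(0.29s, 0.71s). Normal approximation: (q−m)/√(m(1−m)/s) ≈ z_{0.05} = -1.64, so s ≈ 0.29·0.71·(-1.64)²/(0.23−0.29)² = 154.7.
At s = 154.7: P(θ<0.23) ≈ 0.045. Adjusting to match 0.05 gives s ≈ 145.52.
So α = 0.29·145.52 ≈ 42.20, β = 0.71·145.52 ≈ 103.32.

α ≈ 42.20, β ≈ 103.32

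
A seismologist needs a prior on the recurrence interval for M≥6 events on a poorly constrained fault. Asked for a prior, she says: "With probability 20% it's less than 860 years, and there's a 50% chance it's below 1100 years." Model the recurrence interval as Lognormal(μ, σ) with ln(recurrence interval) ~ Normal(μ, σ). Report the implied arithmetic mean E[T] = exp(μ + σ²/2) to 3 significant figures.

E[T] ≈ 1150 years

If T ~ Lognormal(μ,σ) then ln T ~ Normal(μ,σ), so the p-quantile of ln T is μ + z_p·σ.
ln(860) = 6.757 and ln(1100) = 7.003; z_{0.2} = -0.8416, z_{0.5} = 0.
σ = (7.003 − 6.757)/(0 − (-0.8416)) = 0.292.
μ = 6.757 − (-0.8416)·0.292 = 7.003.
E[T] = exp(μ + σ²/2) = exp(7.003 + 0.0428) = 1150 years.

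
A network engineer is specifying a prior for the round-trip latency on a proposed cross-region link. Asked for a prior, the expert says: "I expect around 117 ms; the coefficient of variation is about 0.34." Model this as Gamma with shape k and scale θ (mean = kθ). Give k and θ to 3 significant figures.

For Gamma(k, scale θ): mean = kθ, variance = kθ², so CV = 1/√k.
CV = 0.34, hence k = 1/CV² = 8.65.
Then θ = mean/k = 117/8.65 = 13.5.

k ≈ 8.65, θ ≈ 13.5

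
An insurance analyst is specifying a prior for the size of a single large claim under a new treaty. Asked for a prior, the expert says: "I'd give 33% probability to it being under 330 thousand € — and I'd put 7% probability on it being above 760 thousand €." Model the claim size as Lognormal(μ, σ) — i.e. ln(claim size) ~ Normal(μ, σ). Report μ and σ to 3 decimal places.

If T ~ Lognormal(μ,σ) then ln T ~ Normal(μ,σ), so the p-quantile of ln T is μ + z_p·σ.
ln(330) = 5.799 and ln(760) = 6.633; z_{0.33} = -0.4399, z_{0.93} = 1.476.
σ = (6.633 − 5.799)/(1.476 − (-0.4399)) = 0.435.
μ = 5.799 − (-0.4399)·0.435 = 5.991.

μ ≈ 5.991, σ ≈ 0.435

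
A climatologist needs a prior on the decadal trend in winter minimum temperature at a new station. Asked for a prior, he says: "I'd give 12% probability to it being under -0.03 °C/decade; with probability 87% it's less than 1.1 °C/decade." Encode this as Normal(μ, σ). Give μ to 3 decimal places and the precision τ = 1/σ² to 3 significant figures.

For Normal(μ,σ), the p-quantile is μ + z_p·σ. Here z_{0.12} = -1.175, z_{0.87} = 1.126.
So -0.03 = μ − 1.175σ and 1.1 = μ + 1.126σ.
Subtracting: σ = (1.1 − -0.03)/(1.126 − (-1.175)) = 0.491.
Then μ = -0.03 − (-1.175)·0.491 = 0.547.
Precision τ = 1/σ² = 1/0.491² = 4.15.

μ = 0.547, τ = 4.15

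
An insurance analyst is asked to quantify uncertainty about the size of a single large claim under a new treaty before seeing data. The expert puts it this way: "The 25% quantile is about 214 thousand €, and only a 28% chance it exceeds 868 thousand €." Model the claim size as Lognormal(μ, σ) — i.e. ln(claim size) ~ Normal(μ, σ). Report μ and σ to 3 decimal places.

μ ≈ 6.117, σ ≈ 1.114

If T ~ Lognormal(μ,σ) then ln T ~ Normal(μ,σ), so the p-quantile of ln T is μ + z_p·σ.
ln(214) = 5.366 and ln(868) = 6.766; z_{0.25} = -0.6745, z_{0.72} = 0.5828.
σ = (6.766 − 5.366)/(0.5828 − (-0.6745)) = 1.114.
μ = 5.366 − (-0.6745)·1.114 = 6.117.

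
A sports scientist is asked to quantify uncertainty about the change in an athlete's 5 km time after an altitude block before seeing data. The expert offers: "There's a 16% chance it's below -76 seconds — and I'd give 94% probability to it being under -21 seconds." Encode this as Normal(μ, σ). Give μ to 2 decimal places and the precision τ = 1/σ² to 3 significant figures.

μ = -54.54, τ = 0.00215

For Normal(μ,σ), the p-quantile is μ + z_p·σ. Here z_{0.16} = -0.9945, z_{0.94} = 1.555.
So -76 = μ − 0.9945σ and -21 = μ + 1.555σ.
Subtracting: σ = (-21 − -76)/(1.555 − (-0.9945)) = 21.58.
Then μ = -76 − (-0.9945)·21.58 = -54.54.
Precision τ = 1/σ² = 1/21.58² = 0.00215.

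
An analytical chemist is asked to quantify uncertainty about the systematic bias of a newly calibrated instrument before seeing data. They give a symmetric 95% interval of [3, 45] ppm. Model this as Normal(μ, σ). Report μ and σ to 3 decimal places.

μ = 24.000, σ = 10.714

A symmetric 95% interval runs μ ± z·σ with z = 1.96.
Half-width = 21, so σ = 21/1.96 = 10.714.
μ is the interval midpoint, 24.000.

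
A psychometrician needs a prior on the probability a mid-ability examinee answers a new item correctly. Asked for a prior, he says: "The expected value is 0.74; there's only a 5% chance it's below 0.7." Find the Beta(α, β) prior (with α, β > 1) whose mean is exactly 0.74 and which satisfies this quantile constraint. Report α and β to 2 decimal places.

With mean 0.74 fixed, write α = 0.74s, β = 0.26s where s = α+β.
Need P(θ < 0.7) = 0.05 under Beta(0.74s, 0.26s). Normal approximation: (q−m)/√(m(1−m)/s) ≈ z_{0.05} = -1.64, so s ≈ 0.74·0.26·(-1.64)²/(0.7−0.74)² = 325.3.
At s = 325.3: P(θ<0.7) ≈ 0.053. Adjusting to match 0.05 gives s ≈ 337.77.
So α = 0.74·337.77 ≈ 249.95, β = 0.26·337.77 ≈ 87.82.

α ≈ 249.95, β ≈ 87.82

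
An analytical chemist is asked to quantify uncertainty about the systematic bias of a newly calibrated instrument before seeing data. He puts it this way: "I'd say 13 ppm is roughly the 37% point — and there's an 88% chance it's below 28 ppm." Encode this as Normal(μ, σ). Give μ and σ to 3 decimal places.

For Normal(μ,σ), the p-quantile is μ + z_p·σ. Here z_{0.37} = -0.3319, z_{0.88} = 1.175.
So 13 = μ − 0.3319σ and 28 = μ + 1.175σ.
Subtracting: σ = (28 − 13)/(1.175 − (-0.3319)) = 9.955.
Then μ = 13 − (-0.3319)·9.955 = 16.303.

μ = 16.303, σ = 9.955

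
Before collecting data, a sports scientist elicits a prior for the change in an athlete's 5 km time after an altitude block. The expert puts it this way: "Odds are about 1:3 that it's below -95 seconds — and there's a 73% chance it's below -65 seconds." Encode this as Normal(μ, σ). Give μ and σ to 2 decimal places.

μ = -79.28, σ = 23.30

The p-quantile of Normal(μ,σ) is μ + z_p·σ, with z_{0.25} = -0.6745 and z_{0.73} = 0.6128.
Eliminate σ: μ = (z₂·x₁ − z₁·x₂)/(z₂ − z₁) = (0.6128·-95 − (-0.6745)·-65)/1.287 = -79.28.
Then σ = (x₂ − x₁)/(z₂ − z₁) = (-65 − -95)/1.287 = 23.30.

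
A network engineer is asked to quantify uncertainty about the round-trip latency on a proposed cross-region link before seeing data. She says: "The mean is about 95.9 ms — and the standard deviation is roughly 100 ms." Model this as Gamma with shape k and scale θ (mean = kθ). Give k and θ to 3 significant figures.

k ≈ 0.92, θ ≈ 104

For Gamma(k, scale θ): mean = kθ, variance = kθ², so CV = 1/√k.
CV = SD/mean = 100/95.9 = 1.043, hence k = 1/CV² = 0.92.
Then θ = mean/k = 95.9/0.92 = 104.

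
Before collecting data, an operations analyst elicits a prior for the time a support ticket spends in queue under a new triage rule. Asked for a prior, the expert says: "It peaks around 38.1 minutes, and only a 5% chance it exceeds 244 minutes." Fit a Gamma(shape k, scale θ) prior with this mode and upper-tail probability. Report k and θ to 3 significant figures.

Gamma(k,θ) with k>1 has mode (k−1)θ, so θ = 38.1/(k−1).
Need P(X < 244) = 0.95 with θ tied to k this way. Start at k = 2, θ = 38.1: P(X<244) ≈ 0.988.
Too high — lower k to spread out. Iterating converges to k ≈ 1.65.
Then θ = 38.1/(1.65−1) ≈ 58.6.

k ≈ 1.65, θ ≈ 58.6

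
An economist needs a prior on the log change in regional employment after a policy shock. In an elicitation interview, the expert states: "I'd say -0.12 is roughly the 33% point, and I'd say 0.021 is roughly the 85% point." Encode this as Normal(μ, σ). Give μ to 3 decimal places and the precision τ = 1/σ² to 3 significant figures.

For Normal(μ,σ), the p-quantile is μ + z_p·σ. Here z_{0.33} = -0.4399, z_{0.85} = 1.036.
So -0.12 = μ − 0.4399σ and 0.021 = μ + 1.036σ.
Subtracting: σ = (0.021 − -0.12)/(1.036 − (-0.4399)) = 0.096.
Then μ = -0.12 − (-0.4399)·0.096 = -0.078.
Precision τ = 1/σ² = 1/0.09551² = 110.

μ = -0.078, τ = 110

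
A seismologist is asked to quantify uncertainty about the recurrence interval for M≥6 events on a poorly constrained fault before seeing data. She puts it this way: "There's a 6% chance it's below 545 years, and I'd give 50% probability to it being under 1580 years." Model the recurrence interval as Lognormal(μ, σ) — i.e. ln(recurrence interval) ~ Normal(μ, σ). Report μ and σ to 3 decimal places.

μ ≈ 7.365, σ ≈ 0.685

If T ~ Lognormal(μ,σ) then ln T ~ Normal(μ,σ), so the p-quantile of ln T is μ + z_p·σ.
ln(545) = 6.301 and ln(1580) = 7.365; z_{0.06} = -1.555, z_{0.5} = 0.
σ = (7.365 − 6.301)/(0 − (-1.555)) = 0.685.
μ = 6.301 − (-1.555)·0.685 = 7.365.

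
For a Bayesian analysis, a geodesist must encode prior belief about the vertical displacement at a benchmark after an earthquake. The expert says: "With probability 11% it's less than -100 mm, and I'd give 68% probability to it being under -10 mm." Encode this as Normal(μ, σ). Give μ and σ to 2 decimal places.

For Normal(μ,σ), the p-quantile is μ + z_p·σ. Here z_{0.11} = -1.227, z_{0.68} = 0.4677.
So -100 = μ − 1.227σ and -10 = μ + 0.4677σ.
Subtracting: σ = (-10 − -100)/(0.4677 − (-1.227)) = 53.12.
Then μ = -100 − (-1.227)·53.12 = -34.84.

μ = -34.84, σ = 53.12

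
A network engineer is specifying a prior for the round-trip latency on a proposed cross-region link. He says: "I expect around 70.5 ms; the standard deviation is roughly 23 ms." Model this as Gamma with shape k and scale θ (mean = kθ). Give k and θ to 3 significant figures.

For Gamma(k, scale θ): mean = kθ, variance = kθ², so CV = 1/√k.
CV = SD/mean = 23/70.5 = 0.3262, hence k = 1/CV² = 9.4.
Then θ = mean/k = 70.5/9.4 = 7.5.

k ≈ 9.4, θ ≈ 7.5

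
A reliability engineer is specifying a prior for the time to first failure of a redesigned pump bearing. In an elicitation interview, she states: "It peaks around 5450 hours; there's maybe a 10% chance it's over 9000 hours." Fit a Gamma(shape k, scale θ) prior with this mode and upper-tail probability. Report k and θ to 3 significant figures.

k ≈ 8.5, θ ≈ 727

Gamma(k,θ) with k>1 has mode (k−1)θ, so θ = 5450/(k−1).
Need P(X < 9000) = 0.9 with θ tied to k this way. Start at k = 2, θ = 5450: P(X<9000) ≈ 0.492.
Too low — raise k to concentrate. Iterating converges to k ≈ 8.5.
Then θ = 5450/(8.5−1) ≈ 727.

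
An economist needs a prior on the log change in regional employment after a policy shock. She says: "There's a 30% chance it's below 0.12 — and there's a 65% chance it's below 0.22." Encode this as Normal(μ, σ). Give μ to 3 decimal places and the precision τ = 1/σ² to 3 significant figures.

μ = 0.178, τ = 82.8

For Normal(μ,σ), the p-quantile is μ + z_p·σ. Here z_{0.3} = -0.5244, z_{0.65} = 0.3853.
So 0.12 = μ − 0.5244σ and 0.22 = μ + 0.3853σ.
Subtracting: σ = (0.22 − 0.12)/(0.3853 − (-0.5244)) = 0.110.
Then μ = 0.12 − (-0.5244)·0.110 = 0.178.
Precision τ = 1/σ² = 1/0.1099² = 82.8.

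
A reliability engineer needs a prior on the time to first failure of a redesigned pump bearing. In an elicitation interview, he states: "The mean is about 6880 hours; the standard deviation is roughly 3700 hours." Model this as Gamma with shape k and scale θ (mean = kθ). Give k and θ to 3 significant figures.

k ≈ 3.46, θ ≈ 1990

For Gamma(k, scale θ): mean = kθ, variance = kθ², so CV = 1/√k.
CV = SD/mean = 3700/6880 = 0.5378, hence k = 1/CV² = 3.46.
Then θ = mean/k = 6880/3.46 = 1990.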